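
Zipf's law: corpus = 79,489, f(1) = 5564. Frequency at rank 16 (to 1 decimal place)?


Zipf's law: f(r) = f(1) / r
f(1) = 5564
f(16) = 5564 / 16
= 347.8 occurrences


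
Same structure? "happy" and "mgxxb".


Pattern of "happy": [0, 1, 2, 2, 3]
Pattern of "mgxxb": [0, 1, 2, 2, 3]
Patterns match
Same pattern = Yes


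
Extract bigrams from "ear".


Word: "ear" (length 3)
Number of bigrams = 3 - 2 + 1 = 2
  Position 0: "ea"
  Position 1: "ar"
Bigrams = "ea", "ar"


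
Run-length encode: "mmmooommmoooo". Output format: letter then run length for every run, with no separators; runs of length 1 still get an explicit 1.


String: "mmmooommmoooo"
Scanning for consecutive runs:
  'm' x 3
  'o' x 3
  'm' x 3
  'o' x 4
RLE = "m3o3m3o4"


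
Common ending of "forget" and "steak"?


Word 1: "forget"
Word 2: "steak"
Comparing from end:
  Pos -1: 't' != 'k' (stop)
LCS = "" (length 0)


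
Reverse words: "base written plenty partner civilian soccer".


Original: "base written plenty partner civilian soccer"
Words (1..n): base | written | plenty | partner | civilian | soccer
Reversed (n..1): soccer | civilian | partner | plenty | written | base
Result = "soccer civilian partner plenty written base"


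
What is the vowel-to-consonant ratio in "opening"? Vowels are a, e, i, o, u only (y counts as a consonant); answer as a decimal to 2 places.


Word: "opening"
Vowels (a,e,i,o,u): 3
Consonants: 4
Ratio = 3/4
= 0.75


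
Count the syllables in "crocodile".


Word: "crocodile"
Syllable breakdown: croc · o · dile
Counting: 3 parts
= 3 syllables


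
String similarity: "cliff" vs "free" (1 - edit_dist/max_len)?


Word 1: "cliff" (length 5)
Word 2: "free" (length 4)
One optimal edit sequence:
  1. delete 'c'  (+1)
  2. substitute 'l' -> 'f'  (+1)
  3. substitute 'i' -> 'r'  (+1)
  4. substitute 'f' -> 'e'  (+1)
  5. substitute 'f' -> 'e'  (+1)
Edit distance = 5
Max length = max(5, 4) = 5
Similarity = 1 - 5/5
= 0.0000


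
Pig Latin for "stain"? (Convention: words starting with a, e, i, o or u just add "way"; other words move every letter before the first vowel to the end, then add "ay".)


Word: "stain"
Starts with consonant(s) → move to end, add 'ay'
Consonant cluster: "st"
Pig Latin = "ainstay"


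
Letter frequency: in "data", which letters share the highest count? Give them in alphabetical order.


Word: "data"
Letter counts:
  'a': 2
  'd': 1
  't': 1
Maximum count = 2
Most frequent = 'a' (2 times each)


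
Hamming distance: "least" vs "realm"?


Comparing character by character (same length = 5):
  Pos 0: 'l' vs 'r' !=
  Pos 1: 'e' vs 'e' =
  Pos 2: 'a' vs 'a' =
  Pos 3: 's' vs 'l' !=
  Pos 4: 't' vs 'm' !=
Hamming distance = 3


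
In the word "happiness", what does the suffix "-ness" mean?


Suffix: -ness
Example: happiness = happy + -ness, with a spelling change
Meaning = state of being


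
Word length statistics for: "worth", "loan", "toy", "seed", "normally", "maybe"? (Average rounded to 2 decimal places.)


Lengths: "worth"=5, "loan"=4, "toy"=3, "seed"=4, "normally"=8, "maybe"=5
Sum = 29, Count = 6
Average = 29/6 = 4.83
= avg=4.83, min=3, max=8


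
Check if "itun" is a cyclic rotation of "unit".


Word: "unit", Candidate: "itun"
Method: check if candidate is substring of word+word
"unitunit" contains "itun"? Yes
Is rotation = Yes


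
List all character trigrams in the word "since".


Word: "since" (length 5)
Number of trigrams = 5 - 3 + 1 = 3
  Position 0: "sin"
  Position 1: "inc"
  Position 2: "nce"
Trigrams = "sin", "inc", "nce"


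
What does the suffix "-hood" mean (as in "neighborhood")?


Suffix: -hood
Example: neighborhood (neighbor + -hood)
Meaning = state / condition


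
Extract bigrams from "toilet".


Word: "toilet" (length 6)
Number of bigrams = 6 - 2 + 1 = 5
  Position 0: "to"
  Position 1: "oi"
  Position 2: "il"
  Position 3: "le"
  Position 4: "et"
Bigrams = "to", "oi", "il", "le", "et"


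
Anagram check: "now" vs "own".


Word 1: "now" → sorted: now
Word 2: "own" → sorted: now
Same letters? now == now
Anagram = Yes


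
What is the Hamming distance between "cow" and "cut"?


Comparing character by character (same length = 3):
  Pos 0: 'c' vs 'c' =
  Pos 1: 'o' vs 'u' !=
  Pos 2: 'w' vs 't' !=
Hamming distance = 2


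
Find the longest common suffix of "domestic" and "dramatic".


Word 1: "domestic"
Word 2: "dramatic"
Comparing from end:
  Pos -1: 'c' == 'c'
  Pos -2: 'i' == 'i'
  Pos -3: 't' == 't'
  Pos -4: 's' != 'a' (stop)
LCS = "tic" (length 3)


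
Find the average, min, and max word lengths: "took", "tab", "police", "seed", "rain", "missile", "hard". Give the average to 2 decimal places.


Lengths: "took"=4, "tab"=3, "police"=6, "seed"=4, "rain"=4, "missile"=7, "hard"=4
Sum = 32, Count = 7
Average = 32/7 = 4.57
= avg=4.57, min=3, max=7


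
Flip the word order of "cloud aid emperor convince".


Original: "cloud aid emperor convince"
Words (1..n): cloud | aid | emperor | convince
Reversed (n..1): convince | emperor | aid | cloud
Result = "convince emperor aid cloud"


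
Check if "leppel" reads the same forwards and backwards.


Word: "leppel"
Reversed: "leppel"
Forward == Backward? leppel == leppel
Palindrome = Yes


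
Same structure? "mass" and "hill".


Pattern of "mass": [0, 1, 2, 2]
Pattern of "hill": [0, 1, 2, 2]
Patterns match
Same pattern = Yes


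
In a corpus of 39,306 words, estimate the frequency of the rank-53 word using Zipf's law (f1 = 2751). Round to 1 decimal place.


Zipf's law: f(r) = f(1) / r
f(1) = 2751
f(53) = 2751 / 53
= 51.9 occurrences


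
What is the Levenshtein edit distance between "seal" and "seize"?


Word 1: "seal" (length 4)
Word 2: "seize" (length 5)
One optimal edit sequence (insert/delete/substitute each cost 1):
  1. keep 's'
  2. keep 'e'
  3. insert 'i'  (+1)
  4. substitute 'a' -> 'z'  (+1)
  5. substitute 'l' -> 'e'  (+1)
Total edit operations: 3
Edit distance = 3


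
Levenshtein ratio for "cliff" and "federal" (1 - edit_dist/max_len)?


Word 1: "cliff" (length 5)
Word 2: "federal" (length 7)
One optimal edit sequence:
  1. insert 'f'  (+1)
  2. insert 'e'  (+1)
  3. substitute 'c' -> 'd'  (+1)
  4. substitute 'l' -> 'e'  (+1)
  5. substitute 'i' -> 'r'  (+1)
  6. substitute 'f' -> 'a'  (+1)
  7. substitute 'f' -> 'l'  (+1)
Edit distance = 7
Max length = max(5, 7) = 7
Similarity = 1 - 7/7
= 0.0000


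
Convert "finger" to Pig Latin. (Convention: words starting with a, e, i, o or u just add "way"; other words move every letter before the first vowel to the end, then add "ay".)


Word: "finger"
Starts with consonant(s) → move to end, add 'ay'
Consonant cluster: "f"
Pig Latin = "ingerfay"


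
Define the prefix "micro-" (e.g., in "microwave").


Prefix: micro-
Example: microwave = micro- + wave
Meaning = small


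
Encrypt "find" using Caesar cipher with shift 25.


Word: "find"
Shift: 25
Each letter → (letter + shift) mod 26:
  'f' (5) + 25 = 4 → 'e'
  'i' (8) + 25 = 7 → 'h'
  'n' (13) + 25 = 12 → 'm'
  'd' (3) + 25 = 2 → 'c'
Result = "ehmc"


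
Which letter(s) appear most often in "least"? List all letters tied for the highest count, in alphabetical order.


Word: "least"
Letter counts:
  'a': 1
  'e': 1
  'l': 1
  's': 1
  't': 1
Maximum count = 1
Most frequent = 'a', 'e', 'l', 's', 't' (1 time each)


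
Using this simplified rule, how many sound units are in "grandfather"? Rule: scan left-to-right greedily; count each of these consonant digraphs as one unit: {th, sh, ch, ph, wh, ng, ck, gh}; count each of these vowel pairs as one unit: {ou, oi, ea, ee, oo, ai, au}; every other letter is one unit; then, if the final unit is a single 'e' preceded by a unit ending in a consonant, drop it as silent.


Word: "grandfather" (11 letters)
Left-to-right scan:
  1. 'g' (letter)
  2. 'r' (letter)
  3. 'a' (letter)
  4. 'n' (letter)
  5. 'd' (letter)
  6. 'f' (letter)
  7. 'a' (letter)
  8. 'th' (digraph)
  9. 'e' (letter)
  10. 'r' (letter)
Units from scan: 10
Sound units = 10 units


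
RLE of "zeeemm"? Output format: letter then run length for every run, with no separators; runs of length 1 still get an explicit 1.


String: "zeeemm"
Scanning for consecutive runs:
  'z' x 1
  'e' x 3
  'm' x 2
RLE = "z1e3m2"


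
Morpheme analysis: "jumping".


Word: "jumping"
Morphemes: jump + -ing
Each morpheme carries meaning
= 2 morphemes


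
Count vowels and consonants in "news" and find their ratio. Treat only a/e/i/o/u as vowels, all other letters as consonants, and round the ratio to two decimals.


Word: "news"
Vowels (a,e,i,o,u): 1
Consonants: 3
Ratio = 1/3
= 0.33


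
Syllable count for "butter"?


Word: "butter"
Syllable breakdown: but / ter
Counting: 2 parts
= 2 syllables


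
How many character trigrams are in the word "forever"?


Word: "forever" (length 7)
Number of 3-grams = length - 3 + 1 = 7 - 3 + 1
= 5


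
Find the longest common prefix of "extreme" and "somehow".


Word 1: "extreme"
Word 2: "somehow"
Comparing from start:
  Pos 0: 'e' != 's' (stop)
LCP = "" (length 0)


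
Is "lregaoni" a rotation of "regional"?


Word: "regional", Candidate: "lregaoni"
Method: check if candidate is substring of word+word
"regionalregional" contains "lregaoni"? No
Is rotation = No


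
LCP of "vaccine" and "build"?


Word 1: "vaccine"
Word 2: "build"
Comparing from start:
  Pos 0: 'v' != 'b' (stop)
LCP = "" (length 0)


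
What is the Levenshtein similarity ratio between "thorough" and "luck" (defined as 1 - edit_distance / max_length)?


Word 1: "thorough" (length 8)
Word 2: "luck" (length 4)
One optimal edit sequence:
  1. delete 't'  (+1)
  2. delete 'h'  (+1)
  3. delete 'o'  (+1)
  4. delete 'r'  (+1)
  5. substitute 'o' -> 'l'  (+1)
  6. keep 'u'
  7. substitute 'g' -> 'c'  (+1)
  8. substitute 'h' -> 'k'  (+1)
Edit distance = 7
Max length = max(8, 4) = 8
Similarity = 1 - 7/8
= 0.1250


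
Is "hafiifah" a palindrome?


Word: "hafiifah"
Reversed: "hafiifah"
Forward == Backward? hafiifah == hafiifah
Palindrome = Yes


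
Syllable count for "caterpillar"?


Word: "caterpillar"
Syllable breakdown: cat-er-pil-lar
Counting: 4 parts
= 4 syllables


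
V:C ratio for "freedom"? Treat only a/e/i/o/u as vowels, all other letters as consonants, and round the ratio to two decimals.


Word: "freedom"
Vowels (a,e,i,o,u): 3
Consonants: 4
Ratio = 3/4
= 0.75


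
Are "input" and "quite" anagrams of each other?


Word 1: "input" → sorted: inptu
Word 2: "quite" → sorted: eiqtu
Same letters? inptu != eiqtu
Anagram = No


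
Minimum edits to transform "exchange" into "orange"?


Word 1: "exchange" (length 8)
Word 2: "orange" (length 6)
One optimal edit sequence (insert/delete/substitute each cost 1):
  1. delete 'e'  (+1)
  2. delete 'x'  (+1)
  3. substitute 'c' -> 'o'  (+1)
  4. substitute 'h' -> 'r'  (+1)
  5. keep 'a'
  6. keep 'n'
  7. keep 'g'
  8. keep 'e'
Total edit operations: 4
Edit distance = 4


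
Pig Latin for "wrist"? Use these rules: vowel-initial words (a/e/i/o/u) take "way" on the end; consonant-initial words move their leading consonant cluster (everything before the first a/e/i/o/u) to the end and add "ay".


Word: "wrist"
Starts with consonant(s) → move to end, add 'ay'
Consonant cluster: "wr"
Pig Latin = "istwray"


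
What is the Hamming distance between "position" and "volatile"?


Comparing character by character (same length = 8):
  Pos 0: 'p' vs 'v' !=
  Pos 1: 'o' vs 'o' =
  Pos 2: 's' vs 'l' !=
  Pos 3: 'i' vs 'a' !=
  Pos 4: 't' vs 't' =
  Pos 5: 'i' vs 'i' =
  Pos 6: 'o' vs 'l' !=
  Pos 7: 'n' vs 'e' !=
Hamming distance = 5


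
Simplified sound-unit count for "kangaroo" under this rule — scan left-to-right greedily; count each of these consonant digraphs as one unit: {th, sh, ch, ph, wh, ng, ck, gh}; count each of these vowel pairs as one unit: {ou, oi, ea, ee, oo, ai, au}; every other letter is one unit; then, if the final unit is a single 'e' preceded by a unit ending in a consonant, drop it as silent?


Word: "kangaroo" (8 letters)
Left-to-right scan:
  [1] 'k' (letter)
  [2] 'a' (letter)
  [3] 'ng' (digraph)
  [4] 'a' (letter)
  [5] 'r' (letter)
  [6] 'oo' (vowel-pair)
Units from scan: 6
Sound units = 6 units


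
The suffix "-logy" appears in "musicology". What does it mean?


Suffix: -logy
Example: musicology (music + -logy, with a spelling change)
Meaning = study of


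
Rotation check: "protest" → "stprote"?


Word: "protest", Candidate: "stprote"
Method: check if candidate is substring of word+word
"protestprotest" contains "stprote"? Yes
Is rotation = Yes


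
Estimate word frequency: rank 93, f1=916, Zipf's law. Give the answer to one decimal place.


Zipf's law: f(r) = f(1) / r
f(1) = 916
f(93) = 916 / 93
= 9.8 occurrences


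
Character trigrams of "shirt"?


Word: "shirt" (length 5)
Number of trigrams = 5 - 3 + 1 = 3
  Position 0: "shi"
  Position 1: "hir"
  Position 2: "irt"
Trigrams = "shi", "hir", "irt"


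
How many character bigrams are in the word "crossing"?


Word: "crossing" (length 8)
Number of 2-grams = length - 2 + 1 = 8 - 2 + 1
= 7


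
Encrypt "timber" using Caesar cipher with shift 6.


Word: "timber"
Shift: 6
Each letter → (letter + shift) mod 26:
  't' (19) + 6 = 25 → 'z'
  'i' (8) + 6 = 14 → 'o'
  'm' (12) + 6 = 18 → 's'
  'b' (1) + 6 = 7 → 'h'
  'e' (4) + 6 = 10 → 'k'
  'r' (17) + 6 = 23 → 'x'
Result = "zoshkx"


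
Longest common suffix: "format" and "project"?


Word 1: "format"
Word 2: "project"
Comparing from end:
  Pos -1: 't' == 't'
  Pos -2: 'a' != 'c' (stop)
LCS = "t" (length 1)


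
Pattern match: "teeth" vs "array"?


Pattern of "teeth": [0, 1, 1, 0, 2]
Pattern of "array": [0, 1, 1, 0, 2]
Patterns match
Same pattern = Yes


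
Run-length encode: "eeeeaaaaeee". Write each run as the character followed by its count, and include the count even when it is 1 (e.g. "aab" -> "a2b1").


String: "eeeeaaaaeee"
Scanning for consecutive runs:
  'e' x 4
  'a' x 4
  'e' x 3
RLE = "e4a4e3"


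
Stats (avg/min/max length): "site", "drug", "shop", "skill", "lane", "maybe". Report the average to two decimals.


Lengths: "site"=4, "drug"=4, "shop"=4, "skill"=5, "lane"=4, "maybe"=5
Sum = 26, Count = 6
Average = 26/6 = 4.33
= avg=4.33, min=4, max=5


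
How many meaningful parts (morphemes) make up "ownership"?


Word: "ownership"
Morphemes: own | -er | -ship
Each morpheme carries meaning
= 3 morphemes


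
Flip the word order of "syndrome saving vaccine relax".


Original: "syndrome saving vaccine relax"
Words (1..n): syndrome | saving | vaccine | relax
Reversed (n..1): relax | vaccine | saving | syndrome
Result = "relax vaccine saving syndrome"


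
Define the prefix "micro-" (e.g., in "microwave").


Prefix: micro-
Example: microwave = micro- + wave
Meaning = small


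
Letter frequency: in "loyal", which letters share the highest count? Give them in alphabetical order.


Word: "loyal"
Letter counts:
  'a': 1
  'l': 2
  'o': 1
  'y': 1
Maximum count = 2
Most frequent = 'l' (2 times each)


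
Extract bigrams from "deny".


Word: "deny" (length 4)
Number of bigrams = 4 - 2 + 1 = 3
  Position 0: "de"
  Position 1: "en"
  Position 2: "ny"
Bigrams = "de", "en", "ny"


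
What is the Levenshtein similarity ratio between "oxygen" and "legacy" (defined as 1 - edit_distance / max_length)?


Word 1: "oxygen" (length 6)
Word 2: "legacy" (length 6)
One optimal edit sequence:
  1. substitute 'o' -> 'l'  (+1)
  2. substitute 'x' -> 'e'  (+1)
  3. substitute 'y' -> 'g'  (+1)
  4. substitute 'g' -> 'a'  (+1)
  5. substitute 'e' -> 'c'  (+1)
  6. substitute 'n' -> 'y'  (+1)
Edit distance = 6
Max length = max(6, 6) = 6
Similarity = 1 - 6/6
= 0.0000


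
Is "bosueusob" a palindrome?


Word: "bosueusob"
Reversed: "bosueusob"
Forward == Backward? bosueusob == bosueusob
Palindrome = Yes


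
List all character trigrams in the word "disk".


Word: "disk" (length 4)
Number of trigrams = 4 - 3 + 1 = 2
  Position 0: "dis"
  Position 1: "isk"
Trigrams = "dis", "isk"


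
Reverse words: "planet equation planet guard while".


Original: "planet equation planet guard while"
Words (1..n): planet | equation | planet | guard | while
Reversed (n..1): while | guard | planet | equation | planet
Result = "while guard planet equation planet"


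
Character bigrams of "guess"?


Word: "guess" (length 5)
Number of bigrams = 5 - 2 + 1 = 4
  Position 0: "gu"
  Position 1: "ue"
  Position 2: "es"
  Position 3: "ss"
Bigrams = "gu", "ue", "es", "ss"


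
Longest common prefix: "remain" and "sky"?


Word 1: "remain"
Word 2: "sky"
Comparing from start:
  Pos 0: 'r' != 's' (stop)
LCP = "" (length 0)


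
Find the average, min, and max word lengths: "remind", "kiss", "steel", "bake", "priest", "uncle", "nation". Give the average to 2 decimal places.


Lengths: "remind"=6, "kiss"=4, "steel"=5, "bake"=4, "priest"=6, "uncle"=5, "nation"=6
Sum = 36, Count = 7
Average = 36/7 = 5.14
= avg=5.14, min=4, max=6


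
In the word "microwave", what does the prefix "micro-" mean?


Prefix: micro-
Example: microwave = micro- + wave
Meaning = small


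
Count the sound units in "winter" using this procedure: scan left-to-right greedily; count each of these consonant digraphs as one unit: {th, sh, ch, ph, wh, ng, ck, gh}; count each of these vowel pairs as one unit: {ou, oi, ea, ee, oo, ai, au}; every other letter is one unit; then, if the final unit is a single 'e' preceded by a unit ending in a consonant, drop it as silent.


Word: "winter" (6 letters)
Left-to-right scan:
  [1] 'w' (letter)
  [2] 'i' (letter)
  [3] 'n' (letter)
  [4] 't' (letter)
  [5] 'e' (letter)
  [6] 'r' (letter)
Units from scan: 6
Sound units = 6 units


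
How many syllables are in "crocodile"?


Word: "crocodile"
Syllable breakdown: croc / o / dile
Counting: 3 parts
= 3 syllables


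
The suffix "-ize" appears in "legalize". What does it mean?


Suffix: -ize
As in: legalize -> legal + -ize
Meaning = to make


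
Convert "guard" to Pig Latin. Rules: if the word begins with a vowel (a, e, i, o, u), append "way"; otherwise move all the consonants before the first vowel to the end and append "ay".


Word: "guard"
Starts with consonant(s) → move to end, add 'ay'
Consonant cluster: "g"
Pig Latin = "uardgay"


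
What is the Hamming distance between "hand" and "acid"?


Comparing character by character (same length = 4):
  Pos 0: 'h' vs 'a' !=
  Pos 1: 'a' vs 'c' !=
  Pos 2: 'n' vs 'i' !=
  Pos 3: 'd' vs 'd' =
Hamming distance = 3


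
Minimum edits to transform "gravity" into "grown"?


Word 1: "gravity" (length 7)
Word 2: "grown" (length 5)
One optimal edit sequence (insert/delete/substitute each cost 1):
  1. keep 'g'
  2. keep 'r'
  3. delete 'a'  (+1)
  4. delete 'v'  (+1)
  5. substitute 'i' -> 'o'  (+1)
  6. substitute 't' -> 'w'  (+1)
  7. substitute 'y' -> 'n'  (+1)
Total edit operations: 5
Edit distance = 5


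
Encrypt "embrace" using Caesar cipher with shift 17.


Word: "embrace"
Shift: 17
Each letter → (letter + shift) mod 26:
  'e' (4) + 17 = 21 → 'v'
  'm' (12) + 17 = 3 → 'd'
  'b' (1) + 17 = 18 → 's'
  'r' (17) + 17 = 8 → 'i'
  'a' (0) + 17 = 17 → 'r'
  'c' (2) + 17 = 19 → 't'
  'e' (4) + 17 = 21 → 'v'
Result = "vdsirtv"


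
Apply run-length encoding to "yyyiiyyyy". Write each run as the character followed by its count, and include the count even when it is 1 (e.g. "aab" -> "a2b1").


String: "yyyiiyyyy"
Scanning for consecutive runs:
  'y' x 3
  'i' x 2
  'y' x 4
RLE = "y3i2y4"


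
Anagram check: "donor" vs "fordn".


Word 1: "donor" → sorted: dnoor
Word 2: "fordn" → sorted: dfnor
Same letters? dnoor != dfnor
Anagram = No


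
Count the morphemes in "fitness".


Word: "fitness"
Morphemes: fit + -ness
Each morpheme carries meaning
= 2 morphemes


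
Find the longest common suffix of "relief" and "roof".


Word 1: "relief"
Word 2: "roof"
Comparing from end:
  Pos -1: 'f' == 'f'
  Pos -2: 'e' != 'o' (stop)
LCS = "f" (length 1)


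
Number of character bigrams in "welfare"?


Word: "welfare" (length 7)
Number of 2-grams = length - 2 + 1 = 7 - 2 + 1
= 6


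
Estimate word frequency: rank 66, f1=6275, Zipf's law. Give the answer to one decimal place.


Zipf's law: f(r) = f(1) / r
f(1) = 6275
f(66) = 6275 / 66
= 95.1 occurrences


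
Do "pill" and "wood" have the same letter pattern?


Pattern of "pill": [0, 1, 2, 2]
Pattern of "wood": [0, 1, 1, 2]
Patterns do not match
Same pattern = No


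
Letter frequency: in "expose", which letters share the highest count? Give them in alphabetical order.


Word: "expose"
Letter counts:
  'e': 2
  'o': 1
  'p': 1
  's': 1
  'x': 1
Maximum count = 2
Most frequent = 'e' (2 times each)


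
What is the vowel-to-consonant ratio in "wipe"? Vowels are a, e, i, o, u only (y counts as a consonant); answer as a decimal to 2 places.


Word: "wipe"
Vowels (a,e,i,o,u): 2
Consonants: 2
Ratio = 2/2
= 1.00


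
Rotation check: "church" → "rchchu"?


Word: "church", Candidate: "rchchu"
Method: check if candidate is substring of word+word
"churchchurch" contains "rchchu"? Yes
Is rotation = Yes


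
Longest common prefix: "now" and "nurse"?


Word 1: "now"
Word 2: "nurse"
Comparing from start:
  Pos 0: 'n' == 'n'
  Pos 1: 'o' != 'u' (stop)
LCP = "n" (length 1)


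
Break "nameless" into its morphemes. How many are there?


Word: "nameless"
Morphemes: name + -less
Each morpheme carries meaning
= 2 morphemes


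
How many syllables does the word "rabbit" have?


Word: "rabbit"
Syllable breakdown: rab / bit
Counting: 2 parts
= 2 syllables


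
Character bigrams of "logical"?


Word: "logical" (length 7)
Number of bigrams = 7 - 2 + 1 = 6
  Position 0: "lo"
  Position 1: "og"
  Position 2: "gi"
  Position 3: "ic"
  Position 4: "ca"
  Position 5: "al"
Bigrams = "lo", "og", "gi", "ic", "ca", "al"


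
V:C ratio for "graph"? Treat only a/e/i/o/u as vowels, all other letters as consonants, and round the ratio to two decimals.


Word: "graph"
Vowels (a,e,i,o,u): 1
Consonants: 4
Ratio = 1/4
= 0.25


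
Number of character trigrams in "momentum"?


Word: "momentum" (length 8)
Number of 3-grams = length - 3 + 1 = 8 - 3 + 1
= 6


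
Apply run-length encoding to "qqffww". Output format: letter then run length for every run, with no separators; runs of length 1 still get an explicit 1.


String: "qqffww"
Scanning for consecutive runs:
  'q' x 2
  'f' x 2
  'w' x 2
RLE = "q2f2w2"


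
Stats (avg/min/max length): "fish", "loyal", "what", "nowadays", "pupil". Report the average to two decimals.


Lengths: "fish"=4, "loyal"=5, "what"=4, "nowadays"=8, "pupil"=5
Sum = 26, Count = 5
Average = 26/5 = 5.20
= avg=5.20, min=4, max=8


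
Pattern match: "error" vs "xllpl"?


Pattern of "error": [0, 1, 1, 2, 1]
Pattern of "xllpl": [0, 1, 1, 2, 1]
Patterns match
Same pattern = Yes


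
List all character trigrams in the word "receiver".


Word: "receiver" (length 8)
Number of trigrams = 8 - 3 + 1 = 6
  Position 0: "rec"
  Position 1: "ece"
  Position 2: "cei"
  Position 3: "eiv"
  Position 4: "ive"
  Position 5: "ver"
Trigrams = "rec", "ece", "cei", "eiv", "ive", "ver"


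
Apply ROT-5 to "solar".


Word: "solar"
Shift: 5
Each letter → (letter + shift) mod 26:
  's' (18) + 5 = 23 → 'x'
  'o' (14) + 5 = 19 → 't'
  'l' (11) + 5 = 16 → 'q'
  'a' (0) + 5 = 5 → 'f'
  'r' (17) + 5 = 22 → 'w'
Result = "xtqfw"


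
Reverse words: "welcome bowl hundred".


Original: "welcome bowl hundred"
Words (1..n): welcome | bowl | hundred
Reversed (n..1): hundred | bowl | welcome
Result = "hundred bowl welcome"


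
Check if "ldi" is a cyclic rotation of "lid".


Word: "lid", Candidate: "ldi"
Method: check if candidate is substring of word+word
"lidlid" contains "ldi"? No
Is rotation = No


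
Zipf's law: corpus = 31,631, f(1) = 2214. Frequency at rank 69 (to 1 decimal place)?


Zipf's law: f(r) = f(1) / r
f(1) = 2214
f(69) = 2214 / 69
= 32.1 occurrences


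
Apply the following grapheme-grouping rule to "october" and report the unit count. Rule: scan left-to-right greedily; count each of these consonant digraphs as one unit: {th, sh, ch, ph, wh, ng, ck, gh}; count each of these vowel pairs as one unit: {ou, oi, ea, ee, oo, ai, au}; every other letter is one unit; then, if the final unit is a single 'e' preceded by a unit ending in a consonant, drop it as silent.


Word: "october" (7 letters)
Left-to-right scan:
  (1) 'o' (letter)
  (2) 'c' (letter)
  (3) 't' (letter)
  (4) 'o' (letter)
  (5) 'b' (letter)
  (6) 'e' (letter)
  (7) 'r' (letter)
Units from scan: 7
Sound units = 7 units


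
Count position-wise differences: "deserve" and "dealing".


Comparing character by character (same length = 7):
  Pos 0: 'd' vs 'd' =
  Pos 1: 'e' vs 'e' =
  Pos 2: 's' vs 'a' !=
  Pos 3: 'e' vs 'l' !=
  Pos 4: 'r' vs 'i' !=
  Pos 5: 'v' vs 'n' !=
  Pos 6: 'e' vs 'g' !=
Hamming distance = 5


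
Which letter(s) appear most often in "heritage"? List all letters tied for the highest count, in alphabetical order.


Word: "heritage"
Letter counts:
  'a': 1
  'e': 2
  'g': 1
  'h': 1
  'i': 1
  'r': 1
  't': 1
Maximum count = 2
Most frequent = 'e' (2 times each)


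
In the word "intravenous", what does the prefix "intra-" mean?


Prefix: intra-
Example: intravenous (intra- + venous)
Meaning = within


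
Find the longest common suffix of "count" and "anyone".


Word 1: "count"
Word 2: "anyone"
Comparing from end:
  Pos -1: 't' != 'e' (stop)
LCS = "" (length 0)


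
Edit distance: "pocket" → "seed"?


Word 1: "pocket" (length 6)
Word 2: "seed" (length 4)
One optimal edit sequence (insert/delete/substitute each cost 1):
  1. delete 'p'  (+1)
  2. delete 'o'  (+1)
  3. substitute 'c' -> 's'  (+1)
  4. substitute 'k' -> 'e'  (+1)
  5. keep 'e'
  6. substitute 't' -> 'd'  (+1)
Total edit operations: 5
Edit distance = 5


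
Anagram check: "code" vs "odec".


Word 1: "code" → sorted: cdeo
Word 2: "odec" → sorted: cdeo
Same letters? cdeo == cdeo
Anagram = Yes


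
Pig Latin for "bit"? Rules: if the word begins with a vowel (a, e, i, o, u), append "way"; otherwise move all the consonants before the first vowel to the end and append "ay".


Word: "bit"
Starts with consonant(s) → move to end, add 'ay'
Consonant cluster: "b"
Pig Latin = "itbay"


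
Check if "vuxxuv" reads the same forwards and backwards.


Word: "vuxxuv"
Reversed: "vuxxuv"
Forward == Backward? vuxxuv == vuxxuv
Palindrome = Yes


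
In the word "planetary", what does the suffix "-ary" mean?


Suffix: -ary
Example: planetary = planet + -ary
Meaning = relating to


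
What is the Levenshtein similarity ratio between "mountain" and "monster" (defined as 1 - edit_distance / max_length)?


Word 1: "mountain" (length 8)
Word 2: "monster" (length 7)
One optimal edit sequence:
  1. keep 'm'
  2. keep 'o'
  3. delete 'u'  (+1)
  4. keep 'n'
  5. substitute 't' -> 's'  (+1)
  6. substitute 'a' -> 't'  (+1)
  7. substitute 'i' -> 'e'  (+1)
  8. substitute 'n' -> 'r'  (+1)
Edit distance = 5
Max length = max(8, 7) = 8
Similarity = 1 - 5/8
= 0.3750


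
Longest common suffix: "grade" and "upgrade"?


Word 1: "grade"
Word 2: "upgrade"
Comparing from end:
  Pos -1: 'e' == 'e'
  Pos -2: 'd' == 'd'
  Pos -3: 'a' == 'a'
  Pos -4: 'r' == 'r'
  Pos -5: 'g' == 'g'
LCS = "grade" (length 5)


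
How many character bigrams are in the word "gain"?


Word: "gain" (length 4)
Number of 2-grams = length - 2 + 1 = 4 - 2 + 1
= 3


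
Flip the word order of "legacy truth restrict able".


Original: "legacy truth restrict able"
Words (1..n): legacy | truth | restrict | able
Reversed (n..1): able | restrict | truth | legacy
Result = "able restrict truth legacy"


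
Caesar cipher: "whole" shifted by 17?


Word: "whole"
Shift: 17
Each letter → (letter + shift) mod 26:
  'w' (22) + 17 = 13 → 'n'
  'h' (7) + 17 = 24 → 'y'
  'o' (14) + 17 = 5 → 'f'
  'l' (11) + 17 = 2 → 'c'
  'e' (4) + 17 = 21 → 'v'
Result = "nyfcv"


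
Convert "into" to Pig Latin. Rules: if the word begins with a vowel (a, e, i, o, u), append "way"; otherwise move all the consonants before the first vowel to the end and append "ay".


Word: "into"
Starts with vowel → add 'way'
Pig Latin = "intoway"


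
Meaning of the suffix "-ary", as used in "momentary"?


Suffix: -ary
As in: momentary -> moment + -ary
Meaning = relating to


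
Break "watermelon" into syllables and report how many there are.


Word: "watermelon"
Syllable breakdown: wa-ter-mel-on
Counting: 4 parts
= 4 syllables


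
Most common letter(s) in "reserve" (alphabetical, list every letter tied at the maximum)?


Word: "reserve"
Letter counts:
  'e': 3
  'r': 2
  's': 1
  'v': 1
Maximum count = 3
Most frequent = 'e' (3 times each)


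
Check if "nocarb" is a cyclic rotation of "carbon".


Word: "carbon", Candidate: "nocarb"
Method: check if candidate is substring of word+word
"carboncarbon" contains "nocarb"? No
Is rotation = No


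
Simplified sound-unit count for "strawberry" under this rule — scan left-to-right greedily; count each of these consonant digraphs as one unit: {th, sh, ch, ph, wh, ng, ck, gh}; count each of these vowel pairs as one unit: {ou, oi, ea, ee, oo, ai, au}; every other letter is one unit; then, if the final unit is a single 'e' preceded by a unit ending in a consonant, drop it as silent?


Word: "strawberry" (10 letters)
Left-to-right scan:
  (1) 's' (letter)
  (2) 't' (letter)
  (3) 'r' (letter)
  (4) 'a' (letter)
  (5) 'w' (letter)
  (6) 'b' (letter)
  (7) 'e' (letter)
  (8) 'r' (letter)
  (9) 'r' (letter)
  (10) 'y' (letter)
Units from scan: 10
Sound units = 10 units


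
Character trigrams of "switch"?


Word: "switch" (length 6)
Number of trigrams = 6 - 3 + 1 = 4
  Position 0: "swi"
  Position 1: "wit"
  Position 2: "itc"
  Position 3: "tch"
Trigrams = "swi", "wit", "itc", "tch"


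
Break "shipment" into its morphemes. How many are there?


Word: "shipment"
Morphemes: ship | -ment
Each morpheme carries meaning
= 2 morphemes


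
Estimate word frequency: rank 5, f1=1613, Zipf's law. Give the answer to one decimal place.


Zipf's law: f(r) = f(1) / r
f(1) = 1613
f(5) = 1613 / 5
= 322.6 occurrences


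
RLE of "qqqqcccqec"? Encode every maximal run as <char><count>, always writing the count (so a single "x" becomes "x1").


String: "qqqqcccqec"
Scanning for consecutive runs:
  'q' x 4
  'c' x 3
  'q' x 1
  'e' x 1
  'c' x 1
RLE = "q4c3q1e1c1"


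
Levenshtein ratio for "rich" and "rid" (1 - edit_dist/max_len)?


Word 1: "rich" (length 4)
Word 2: "rid" (length 3)
One optimal edit sequence:
  1. keep 'r'
  2. keep 'i'
  3. delete 'c'  (+1)
  4. substitute 'h' -> 'd'  (+1)
Edit distance = 2
Max length = max(4, 3) = 4
Similarity = 1 - 2/4
= 0.5000


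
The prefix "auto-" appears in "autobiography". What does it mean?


Prefix: auto-
As in: autobiography -> auto- + biography
Meaning = self


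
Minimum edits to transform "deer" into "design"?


Word 1: "deer" (length 4)
Word 2: "design" (length 6)
One optimal edit sequence (insert/delete/substitute each cost 1):
  1. keep 'd'
  2. keep 'e'
  3. insert 's'  (+1)
  4. insert 'i'  (+1)
  5. substitute 'e' -> 'g'  (+1)
  6. substitute 'r' -> 'n'  (+1)
Total edit operations: 4
Edit distance = 4


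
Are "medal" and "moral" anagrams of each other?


Word 1: "medal" → sorted: adelm
Word 2: "moral" → sorted: almor
Same letters? adelm != almor
Anagram = No


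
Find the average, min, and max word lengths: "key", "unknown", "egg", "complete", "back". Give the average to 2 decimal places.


Lengths: "key"=3, "unknown"=7, "egg"=3, "complete"=8, "back"=4
Sum = 25, Count = 5
Average = 25/5 = 5.00
= avg=5.00, min=3, max=8


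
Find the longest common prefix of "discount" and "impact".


Word 1: "discount"
Word 2: "impact"
Comparing from start:
  Pos 0: 'd' != 'i' (stop)
LCP = "" (length 0)


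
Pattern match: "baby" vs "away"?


Pattern of "baby": [0, 1, 0, 2]
Pattern of "away": [0, 1, 0, 2]
Patterns match
Same pattern = Yes


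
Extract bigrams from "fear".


Word: "fear" (length 4)
Number of bigrams = 4 - 2 + 1 = 3
  Position 0: "fe"
  Position 1: "ea"
  Position 2: "ar"
Bigrams = "fe", "ea", "ar"


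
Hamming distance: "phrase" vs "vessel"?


Comparing character by character (same length = 6):
  Pos 0: 'p' vs 'v' !=
  Pos 1: 'h' vs 'e' !=
  Pos 2: 'r' vs 's' !=
  Pos 3: 'a' vs 's' !=
  Pos 4: 's' vs 'e' !=
  Pos 5: 'e' vs 'l' !=
Hamming distance = 6


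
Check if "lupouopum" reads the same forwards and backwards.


Word: "lupouopum"
Reversed: "mupouopul"
Forward == Backward? lupouopum != mupouopul
Palindrome = No


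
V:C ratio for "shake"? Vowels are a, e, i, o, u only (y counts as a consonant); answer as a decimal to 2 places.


Word: "shake"
Vowels (a,e,i,o,u): 2
Consonants: 3
Ratio = 2/3
= 0.67


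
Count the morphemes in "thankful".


Word: "thankful"
Morphemes: thank + -ful
Each morpheme carries meaning
= 2 morphemes


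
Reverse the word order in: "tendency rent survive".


Original: "tendency rent survive"
Words (1..n): tendency | rent | survive
Reversed (n..1): survive | rent | tendency
Result = "survive rent tendency"


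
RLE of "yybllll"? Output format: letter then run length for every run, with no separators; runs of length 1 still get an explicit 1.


String: "yybllll"
Scanning for consecutive runs:
  'y' x 2
  'b' x 1
  'l' x 4
RLE = "y2b1l4"


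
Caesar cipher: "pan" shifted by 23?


Word: "pan"
Shift: 23
Each letter → (letter + shift) mod 26:
  'p' (15) + 23 = 12 → 'm'
  'a' (0) + 23 = 23 → 'x'
  'n' (13) + 23 = 10 → 'k'
Result = "mxk"


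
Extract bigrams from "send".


Word: "send" (length 4)
Number of bigrams = 4 - 2 + 1 = 3
  Position 0: "se"
  Position 1: "en"
  Position 2: "nd"
Bigrams = "se", "en", "nd"


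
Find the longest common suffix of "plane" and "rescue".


Word 1: "plane"
Word 2: "rescue"
Comparing from end:
  Pos -1: 'e' == 'e'
  Pos -2: 'n' != 'u' (stop)
LCS = "e" (length 1)


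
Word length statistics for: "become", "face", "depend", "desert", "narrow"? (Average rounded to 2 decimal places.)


Lengths: "become"=6, "face"=4, "depend"=6, "desert"=6, "narrow"=6
Sum = 28, Count = 5
Average = 28/5 = 5.60
= avg=5.60, min=4, max=6


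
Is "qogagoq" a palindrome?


Word: "qogagoq"
Reversed: "qogagoq"
Forward == Backward? qogagoq == qogagoq
Palindrome = Yes


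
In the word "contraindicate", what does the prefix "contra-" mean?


Prefix: contra-
Example: contraindicate (contra- + indicate)
Meaning = against


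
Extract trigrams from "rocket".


Word: "rocket" (length 6)
Number of trigrams = 6 - 3 + 1 = 4
  Position 0: "roc"
  Position 1: "ock"
  Position 2: "cke"
  Position 3: "ket"
Trigrams = "roc", "ock", "cke", "ket"


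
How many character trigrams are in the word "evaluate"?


Word: "evaluate" (length 8)
Number of 3-grams = length - 3 + 1 = 8 - 3 + 1
= 6


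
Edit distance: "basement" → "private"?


Word 1: "basement" (length 8)
Word 2: "private" (length 7)
One optimal edit sequence (insert/delete/substitute each cost 1):
  1. delete 'b'  (+1)
  2. substitute 'a' -> 'p'  (+1)
  3. substitute 's' -> 'r'  (+1)
  4. substitute 'e' -> 'i'  (+1)
  5. substitute 'm' -> 'v'  (+1)
  6. substitute 'e' -> 'a'  (+1)
  7. substitute 'n' -> 't'  (+1)
  8. substitute 't' -> 'e'  (+1)
Total edit operations: 8
Edit distance = 8


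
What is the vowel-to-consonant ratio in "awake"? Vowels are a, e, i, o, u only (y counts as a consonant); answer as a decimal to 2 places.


Word: "awake"
Vowels (a,e,i,o,u): 3
Consonants: 2
Ratio = 3/2
= 1.50


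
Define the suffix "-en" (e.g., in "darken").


Suffix: -en
Example: darken (dark + -en)
Meaning = to make / become


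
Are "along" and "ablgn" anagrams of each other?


Word 1: "along" → sorted: aglno
Word 2: "ablgn" → sorted: abgln
Same letters? aglno != abgln
Anagram = No


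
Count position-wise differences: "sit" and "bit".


Comparing character by character (same length = 3):
  Pos 0: 's' vs 'b' !=
  Pos 1: 'i' vs 'i' =
  Pos 2: 't' vs 't' =
Hamming distance = 1


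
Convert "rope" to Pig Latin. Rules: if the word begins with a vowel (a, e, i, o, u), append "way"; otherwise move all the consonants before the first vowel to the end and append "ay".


Word: "rope"
Starts with consonant(s) → move to end, add 'ay'
Consonant cluster: "r"
Pig Latin = "operay"


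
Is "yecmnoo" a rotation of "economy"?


Word: "economy", Candidate: "yecmnoo"
Method: check if candidate is substring of word+word
"economyeconomy" contains "yecmnoo"? No
Is rotation = No


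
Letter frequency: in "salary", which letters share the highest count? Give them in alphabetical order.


Word: "salary"
Letter counts:
  'a': 2
  'l': 1
  'r': 1
  's': 1
  'y': 1
Maximum count = 2
Most frequent = 'a' (2 times each)


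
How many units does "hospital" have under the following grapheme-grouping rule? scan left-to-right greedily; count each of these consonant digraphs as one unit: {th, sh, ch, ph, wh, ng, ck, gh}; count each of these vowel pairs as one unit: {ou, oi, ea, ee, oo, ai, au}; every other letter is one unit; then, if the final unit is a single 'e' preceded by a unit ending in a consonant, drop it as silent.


Word: "hospital" (8 letters)
Left-to-right scan:
  [1] 'h' (letter)
  [2] 'o' (letter)
  [3] 's' (letter)
  [4] 'p' (letter)
  [5] 'i' (letter)
  [6] 't' (letter)
  [7] 'a' (letter)
  [8] 'l' (letter)
Units from scan: 8
Sound units = 8 units


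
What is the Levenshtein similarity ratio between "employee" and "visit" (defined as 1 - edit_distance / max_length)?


Word 1: "employee" (length 8)
Word 2: "visit" (length 5)
One optimal edit sequence:
  1. delete 'e'  (+1)
  2. delete 'm'  (+1)
  3. delete 'p'  (+1)
  4. substitute 'l' -> 'v'  (+1)
  5. substitute 'o' -> 'i'  (+1)
  6. substitute 'y' -> 's'  (+1)
  7. substitute 'e' -> 'i'  (+1)
  8. substitute 'e' -> 't'  (+1)
Edit distance = 8
Max length = max(8, 5) = 8
Similarity = 1 - 8/8
= 0.0000


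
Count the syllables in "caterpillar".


Word: "caterpillar"
Syllable breakdown: cat / er / pil / lar
Counting: 4 parts
= 4 syllables


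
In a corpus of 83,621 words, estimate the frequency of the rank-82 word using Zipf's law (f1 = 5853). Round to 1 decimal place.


Zipf's law: f(r) = f(1) / r
f(1) = 5853
f(82) = 5853 / 82
= 71.4 occurrences


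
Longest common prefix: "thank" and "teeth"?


Word 1: "thank"
Word 2: "teeth"
Comparing from start:
  Pos 0: 't' == 't'
  Pos 1: 'h' != 'e' (stop)
LCP = "t" (length 1)


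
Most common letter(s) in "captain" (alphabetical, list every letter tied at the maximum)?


Word: "captain"
Letter counts:
  'a': 2
  'c': 1
  'i': 1
  'n': 1
  'p': 1
  't': 1
Maximum count = 2
Most frequent = 'a' (2 times each)


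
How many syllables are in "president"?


Word: "president"
Syllable breakdown: pres-i-dent
Counting: 3 parts
= 3 syllables


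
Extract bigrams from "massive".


Word: "massive" (length 7)
Number of bigrams = 7 - 2 + 1 = 6
  Position 0: "ma"
  Position 1: "as"
  Position 2: "ss"
  Position 3: "si"
  Position 4: "iv"
  Position 5: "ve"
Bigrams = "ma", "as", "ss", "si", "iv", "ve"


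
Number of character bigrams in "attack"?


Word: "attack" (length 6)
Number of 2-grams = length - 2 + 1 = 6 - 2 + 1
= 5


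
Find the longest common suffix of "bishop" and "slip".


Word 1: "bishop"
Word 2: "slip"
Comparing from end:
  Pos -1: 'p' == 'p'
  Pos -2: 'o' != 'i' (stop)
LCS = "p" (length 1)
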